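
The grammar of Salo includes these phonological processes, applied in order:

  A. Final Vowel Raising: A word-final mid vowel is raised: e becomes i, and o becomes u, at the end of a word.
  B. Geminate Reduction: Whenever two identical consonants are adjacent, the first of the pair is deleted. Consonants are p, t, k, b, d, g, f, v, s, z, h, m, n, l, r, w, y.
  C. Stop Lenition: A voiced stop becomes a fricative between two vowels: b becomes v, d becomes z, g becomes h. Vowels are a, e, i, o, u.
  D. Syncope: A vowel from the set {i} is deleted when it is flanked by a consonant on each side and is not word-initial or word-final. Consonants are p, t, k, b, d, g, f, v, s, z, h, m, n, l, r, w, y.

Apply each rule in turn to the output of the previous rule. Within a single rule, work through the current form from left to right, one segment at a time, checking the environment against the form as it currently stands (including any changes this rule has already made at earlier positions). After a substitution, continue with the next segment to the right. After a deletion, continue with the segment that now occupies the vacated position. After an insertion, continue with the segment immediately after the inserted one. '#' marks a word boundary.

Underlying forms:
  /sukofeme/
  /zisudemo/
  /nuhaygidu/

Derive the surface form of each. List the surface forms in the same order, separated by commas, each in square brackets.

/sukofeme/:
  A Final Vowel Raising: [sukofeme] → [sukofemi]
  B Geminate Reduction: no change — [sukofemi]
  C Stop Lenition: no change — [sukofemi]
  D Syncope: no change — [sukofemi]
/zisudemo/:
  A Final Vowel Raising: [zisudemo] → [zisudemu]
  B Geminate Reduction: no change — [zisudemu]
  C Stop Lenition: [zisudemu] → [zisuzemu]
  D Syncope: [zisuzemu] → [zsuzemu]
/nuhaygidu/:
  A Final Vowel Raising: no change — [nuhaygidu]
  B Geminate Reduction: no change — [nuhaygidu]
  C Stop Lenition: [nuhaygidu] → [nuhaygizu]
  D Syncope: [nuhaygizu] → [nuhaygzu]

[sukofemi], [zsuzemu], [nuhaygzu]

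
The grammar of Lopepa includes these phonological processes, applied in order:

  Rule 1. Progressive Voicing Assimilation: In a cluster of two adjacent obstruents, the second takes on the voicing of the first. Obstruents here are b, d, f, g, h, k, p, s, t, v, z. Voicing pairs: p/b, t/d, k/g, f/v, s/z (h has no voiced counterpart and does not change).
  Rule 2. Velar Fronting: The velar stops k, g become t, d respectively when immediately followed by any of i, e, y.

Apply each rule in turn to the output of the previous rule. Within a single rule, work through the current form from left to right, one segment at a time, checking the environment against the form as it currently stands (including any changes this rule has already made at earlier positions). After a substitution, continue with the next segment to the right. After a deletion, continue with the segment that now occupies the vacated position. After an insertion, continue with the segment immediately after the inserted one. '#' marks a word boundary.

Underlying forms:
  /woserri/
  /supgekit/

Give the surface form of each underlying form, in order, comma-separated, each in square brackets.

/woserri/:
  Rule 1 Progressive Voicing Assimilation: no change — [woserri]
  Rule 2 Velar Fronting: no change — [woserri]
/supgekit/:
  Rule 1 Progressive Voicing Assimilation: [supgekit] → [supkekit]
  Rule 2 Velar Fronting: [supkekit] → [suptetit]

[woserri], [suptetit]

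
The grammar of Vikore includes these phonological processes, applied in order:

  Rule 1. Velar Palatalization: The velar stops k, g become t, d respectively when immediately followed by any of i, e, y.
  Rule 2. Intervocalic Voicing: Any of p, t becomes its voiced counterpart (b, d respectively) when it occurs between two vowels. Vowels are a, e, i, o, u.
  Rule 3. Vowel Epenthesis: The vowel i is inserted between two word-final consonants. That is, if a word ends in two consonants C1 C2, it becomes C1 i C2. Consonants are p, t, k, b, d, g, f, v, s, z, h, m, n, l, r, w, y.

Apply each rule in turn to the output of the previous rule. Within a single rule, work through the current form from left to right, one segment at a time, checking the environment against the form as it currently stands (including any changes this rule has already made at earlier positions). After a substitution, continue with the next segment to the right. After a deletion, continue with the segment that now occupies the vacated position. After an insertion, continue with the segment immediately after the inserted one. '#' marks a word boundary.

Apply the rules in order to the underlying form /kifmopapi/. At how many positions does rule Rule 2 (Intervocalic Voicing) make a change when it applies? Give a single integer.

Rule 1 Velar Palatalization: [kifmopapi] → [tifmopapi]
Rule 2 Intervocalic Voicing: [tifmopapi] → [tifmobabi]
Rule 3 Vowel Epenthesis: no change — [tifmobabi]
Rule Rule 2 changed 2 position(s).

2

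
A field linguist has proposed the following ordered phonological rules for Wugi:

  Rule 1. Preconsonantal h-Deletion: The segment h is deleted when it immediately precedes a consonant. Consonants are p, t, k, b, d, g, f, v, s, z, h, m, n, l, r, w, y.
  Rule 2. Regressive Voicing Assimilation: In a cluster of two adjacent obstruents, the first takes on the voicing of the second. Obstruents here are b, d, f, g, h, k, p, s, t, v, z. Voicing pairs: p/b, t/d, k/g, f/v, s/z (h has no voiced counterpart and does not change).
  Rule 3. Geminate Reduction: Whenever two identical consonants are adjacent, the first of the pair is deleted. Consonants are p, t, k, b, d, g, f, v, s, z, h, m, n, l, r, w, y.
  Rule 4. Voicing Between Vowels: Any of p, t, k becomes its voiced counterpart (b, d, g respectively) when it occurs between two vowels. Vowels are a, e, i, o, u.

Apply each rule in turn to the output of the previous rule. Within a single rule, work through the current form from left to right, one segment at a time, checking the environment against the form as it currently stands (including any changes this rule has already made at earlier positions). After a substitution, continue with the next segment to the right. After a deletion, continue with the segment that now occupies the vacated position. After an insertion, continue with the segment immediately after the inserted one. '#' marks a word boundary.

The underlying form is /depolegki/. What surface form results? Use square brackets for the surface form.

Rule 1 Preconsonantal h-Deletion: no change — [depolegki]
Rule 2 Regressive Voicing Assimilation: [depolegki] → [depolekki]
Rule 3 Geminate Reduction: [depolekki] → [depoleki]
Rule 4 Voicing Between Vowels: [depoleki] → [debolegi]

[debolegi]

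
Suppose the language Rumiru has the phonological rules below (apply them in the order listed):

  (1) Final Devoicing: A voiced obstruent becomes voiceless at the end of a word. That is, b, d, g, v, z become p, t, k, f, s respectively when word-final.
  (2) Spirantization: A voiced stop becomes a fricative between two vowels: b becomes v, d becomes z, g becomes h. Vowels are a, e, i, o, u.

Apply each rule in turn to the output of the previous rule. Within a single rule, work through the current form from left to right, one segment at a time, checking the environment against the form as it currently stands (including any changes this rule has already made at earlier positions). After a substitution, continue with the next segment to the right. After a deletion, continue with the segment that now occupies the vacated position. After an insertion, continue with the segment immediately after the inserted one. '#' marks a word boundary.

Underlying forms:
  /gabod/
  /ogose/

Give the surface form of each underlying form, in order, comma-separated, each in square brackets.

[gavot], [ohose]

/gabod/:
  (1) Final Devoicing: [gabod] → [gabot]
  (2) Spirantization: [gabot] → [gavot]
/ogose/:
  (1) Final Devoicing: no change — [ogose]
  (2) Spirantization: [ogose] → [ohose]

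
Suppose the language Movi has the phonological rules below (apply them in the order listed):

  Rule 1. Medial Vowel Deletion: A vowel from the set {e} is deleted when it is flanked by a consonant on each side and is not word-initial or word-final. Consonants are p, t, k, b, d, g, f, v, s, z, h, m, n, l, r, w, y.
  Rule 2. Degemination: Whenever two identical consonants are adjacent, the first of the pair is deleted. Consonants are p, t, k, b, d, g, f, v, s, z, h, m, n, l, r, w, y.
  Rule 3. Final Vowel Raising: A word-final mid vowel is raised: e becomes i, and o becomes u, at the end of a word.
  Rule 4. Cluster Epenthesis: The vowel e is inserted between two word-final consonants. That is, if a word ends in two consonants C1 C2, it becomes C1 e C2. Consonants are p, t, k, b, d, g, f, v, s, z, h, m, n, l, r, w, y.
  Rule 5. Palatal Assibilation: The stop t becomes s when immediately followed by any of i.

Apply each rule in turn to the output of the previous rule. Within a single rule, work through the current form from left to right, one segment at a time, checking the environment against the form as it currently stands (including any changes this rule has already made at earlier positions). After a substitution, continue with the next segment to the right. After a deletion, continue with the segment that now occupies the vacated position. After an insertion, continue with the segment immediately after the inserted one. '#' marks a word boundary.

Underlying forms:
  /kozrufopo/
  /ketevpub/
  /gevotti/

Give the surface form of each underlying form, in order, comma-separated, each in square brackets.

/kozrufopo/:
  Rule 1 Medial Vowel Deletion: no change — [kozrufopo]
  Rule 2 Degemination: no change — [kozrufopo]
  Rule 3 Final Vowel Raising: [kozrufopo] → [kozrufopu]
  Rule 4 Cluster Epenthesis: no change — [kozrufopu]
  Rule 5 Palatal Assibilation: no change — [kozrufopu]
/ketevpub/:
  Rule 1 Medial Vowel Deletion: [ketevpub] → [ktvpub]
  Rule 2 Degemination: no change — [ktvpub]
  Rule 3 Final Vowel Raising: no change — [ktvpub]
  Rule 4 Cluster Epenthesis: no change — [ktvpub]
  Rule 5 Palatal Assibilation: no change — [ktvpub]
/gevotti/:
  Rule 1 Medial Vowel Deletion: [gevotti] → [gvotti]
  Rule 2 Degemination: [gvotti] → [gvoti]
  Rule 3 Final Vowel Raising: no change — [gvoti]
  Rule 4 Cluster Epenthesis: no change — [gvoti]
  Rule 5 Palatal Assibilation: [gvoti] → [gvosi]

[kozrufopu], [ktvpub], [gvosi]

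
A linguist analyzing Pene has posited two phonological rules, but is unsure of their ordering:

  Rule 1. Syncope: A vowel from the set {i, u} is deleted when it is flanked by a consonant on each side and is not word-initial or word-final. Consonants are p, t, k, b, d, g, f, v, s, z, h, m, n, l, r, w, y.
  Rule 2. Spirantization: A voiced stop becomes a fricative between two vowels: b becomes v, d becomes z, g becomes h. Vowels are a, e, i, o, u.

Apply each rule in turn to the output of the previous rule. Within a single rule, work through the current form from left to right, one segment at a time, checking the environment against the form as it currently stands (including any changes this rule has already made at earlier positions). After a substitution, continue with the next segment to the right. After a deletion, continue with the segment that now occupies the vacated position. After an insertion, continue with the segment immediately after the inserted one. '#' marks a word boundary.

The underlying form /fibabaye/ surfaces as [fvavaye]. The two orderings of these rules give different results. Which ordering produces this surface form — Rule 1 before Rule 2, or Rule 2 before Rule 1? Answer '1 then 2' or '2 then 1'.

2 then 1

Order 1 then 2:
  1 Syncope: [fibabaye] → [fbabaye]
  2 Spirantization: [fbabaye] → [fbavaye]
  result: [fbavaye]
Order 2 then 1:
  2 Spirantization: [fibabaye] → [fivavaye]
  1 Syncope: [fivavaye] → [fvavaye]
  result: [fvavaye]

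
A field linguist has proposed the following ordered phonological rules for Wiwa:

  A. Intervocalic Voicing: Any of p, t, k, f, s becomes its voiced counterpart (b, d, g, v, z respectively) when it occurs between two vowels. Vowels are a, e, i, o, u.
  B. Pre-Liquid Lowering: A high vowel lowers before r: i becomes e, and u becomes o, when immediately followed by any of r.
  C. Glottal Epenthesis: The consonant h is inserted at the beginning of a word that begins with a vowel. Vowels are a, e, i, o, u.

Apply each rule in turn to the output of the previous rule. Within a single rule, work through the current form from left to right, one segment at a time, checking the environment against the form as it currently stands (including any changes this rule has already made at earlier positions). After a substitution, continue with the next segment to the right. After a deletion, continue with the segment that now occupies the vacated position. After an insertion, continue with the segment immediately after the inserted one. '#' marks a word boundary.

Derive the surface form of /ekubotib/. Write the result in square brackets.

A Intervocalic Voicing: [ekubotib] → [egubodib]
B Pre-Liquid Lowering: no change — [egubodib]
C Glottal Epenthesis: [egubodib] → [hegubodib]

[hegubodib]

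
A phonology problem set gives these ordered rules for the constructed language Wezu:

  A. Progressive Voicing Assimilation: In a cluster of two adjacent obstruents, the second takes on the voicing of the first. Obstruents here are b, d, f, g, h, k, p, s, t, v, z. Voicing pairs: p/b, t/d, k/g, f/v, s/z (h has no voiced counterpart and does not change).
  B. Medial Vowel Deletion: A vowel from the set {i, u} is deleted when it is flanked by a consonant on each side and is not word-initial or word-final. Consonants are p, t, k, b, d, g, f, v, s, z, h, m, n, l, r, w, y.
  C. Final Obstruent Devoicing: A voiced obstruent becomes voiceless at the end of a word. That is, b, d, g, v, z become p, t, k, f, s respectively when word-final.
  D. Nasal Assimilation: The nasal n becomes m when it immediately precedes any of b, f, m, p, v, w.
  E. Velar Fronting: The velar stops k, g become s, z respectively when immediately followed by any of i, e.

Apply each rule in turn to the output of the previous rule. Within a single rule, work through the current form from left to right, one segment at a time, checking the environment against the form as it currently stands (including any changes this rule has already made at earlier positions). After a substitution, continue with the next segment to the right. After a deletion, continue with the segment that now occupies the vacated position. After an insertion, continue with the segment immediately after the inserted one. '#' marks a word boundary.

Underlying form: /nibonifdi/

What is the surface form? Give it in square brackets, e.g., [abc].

A Progressive Voicing Assimilation: [nibonifdi] → [nibonifti]
B Medial Vowel Deletion: [nibonifti] → [nbonfti]
C Final Obstruent Devoicing: no change — [nbonfti]
D Nasal Assimilation: [nbonfti] → [mbomfti]
E Velar Fronting: no change — [mbomfti]

[mbomfti]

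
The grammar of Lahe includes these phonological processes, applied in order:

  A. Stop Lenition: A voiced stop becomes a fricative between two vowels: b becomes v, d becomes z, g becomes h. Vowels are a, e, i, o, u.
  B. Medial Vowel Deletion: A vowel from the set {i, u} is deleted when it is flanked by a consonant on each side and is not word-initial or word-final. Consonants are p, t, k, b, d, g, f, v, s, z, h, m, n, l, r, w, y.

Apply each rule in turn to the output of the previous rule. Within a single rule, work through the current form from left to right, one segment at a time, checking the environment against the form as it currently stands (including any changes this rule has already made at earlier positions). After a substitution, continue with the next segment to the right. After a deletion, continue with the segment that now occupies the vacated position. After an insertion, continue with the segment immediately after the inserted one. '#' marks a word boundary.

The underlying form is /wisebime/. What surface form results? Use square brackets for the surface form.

[wsevme]

A Stop Lenition: [wisebime] → [wisevime]
B Medial Vowel Deletion: [wisevime] → [wsevme]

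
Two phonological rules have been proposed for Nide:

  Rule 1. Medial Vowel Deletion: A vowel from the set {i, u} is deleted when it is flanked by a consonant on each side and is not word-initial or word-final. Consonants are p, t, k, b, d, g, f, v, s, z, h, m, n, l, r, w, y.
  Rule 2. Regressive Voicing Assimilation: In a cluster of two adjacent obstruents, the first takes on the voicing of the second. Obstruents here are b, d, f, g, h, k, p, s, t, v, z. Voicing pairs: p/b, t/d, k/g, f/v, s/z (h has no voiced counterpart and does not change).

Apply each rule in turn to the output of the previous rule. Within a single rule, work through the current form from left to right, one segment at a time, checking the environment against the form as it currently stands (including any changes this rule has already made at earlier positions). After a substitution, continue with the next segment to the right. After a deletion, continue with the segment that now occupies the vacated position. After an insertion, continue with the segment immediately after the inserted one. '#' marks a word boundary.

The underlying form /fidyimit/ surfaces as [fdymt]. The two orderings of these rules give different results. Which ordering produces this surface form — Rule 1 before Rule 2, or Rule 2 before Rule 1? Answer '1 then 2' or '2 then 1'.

2 then 1

Order 1 then 2:
  1 Medial Vowel Deletion: [fidyimit] → [fdymt]
  2 Regressive Voicing Assimilation: [fdymt] → [vdymt]
  result: [vdymt]
Order 2 then 1:
  2 Regressive Voicing Assimilation: no change — [fidyimit]
  1 Medial Vowel Deletion: [fidyimit] → [fdymt]
  result: [fdymt]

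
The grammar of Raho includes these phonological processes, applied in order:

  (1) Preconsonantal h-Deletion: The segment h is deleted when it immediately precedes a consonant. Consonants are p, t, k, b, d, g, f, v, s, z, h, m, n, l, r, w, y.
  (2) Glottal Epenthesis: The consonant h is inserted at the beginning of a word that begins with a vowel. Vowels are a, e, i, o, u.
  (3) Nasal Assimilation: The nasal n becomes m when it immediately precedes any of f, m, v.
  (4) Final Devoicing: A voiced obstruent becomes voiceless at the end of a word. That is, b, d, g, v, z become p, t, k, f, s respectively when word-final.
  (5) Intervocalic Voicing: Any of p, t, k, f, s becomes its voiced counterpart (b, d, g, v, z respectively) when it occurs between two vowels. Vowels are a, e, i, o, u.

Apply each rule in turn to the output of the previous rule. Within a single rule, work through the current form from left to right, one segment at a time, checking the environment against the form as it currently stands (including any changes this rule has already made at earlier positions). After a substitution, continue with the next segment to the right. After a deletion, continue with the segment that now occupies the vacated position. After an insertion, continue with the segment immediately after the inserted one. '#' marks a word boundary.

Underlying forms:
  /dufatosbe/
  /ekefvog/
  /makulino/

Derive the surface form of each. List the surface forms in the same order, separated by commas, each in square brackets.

/dufatosbe/:
  (1) Preconsonantal h-Deletion: no change — [dufatosbe]
  (2) Glottal Epenthesis: no change — [dufatosbe]
  (3) Nasal Assimilation: no change — [dufatosbe]
  (4) Final Devoicing: no change — [dufatosbe]
  (5) Intervocalic Voicing: [dufatosbe] → [duvadosbe]
/ekefvog/:
  (1) Preconsonantal h-Deletion: no change — [ekefvog]
  (2) Glottal Epenthesis: [ekefvog] → [hekefvog]
  (3) Nasal Assimilation: no change — [hekefvog]
  (4) Final Devoicing: [hekefvog] → [hekefvok]
  (5) Intervocalic Voicing: [hekefvok] → [hegefvok]
/makulino/:
  (1) Preconsonantal h-Deletion: no change — [makulino]
  (2) Glottal Epenthesis: no change — [makulino]
  (3) Nasal Assimilation: no change — [makulino]
  (4) Final Devoicing: no change — [makulino]
  (5) Intervocalic Voicing: [makulino] → [magulino]

[duvadosbe], [hegefvok], [magulino]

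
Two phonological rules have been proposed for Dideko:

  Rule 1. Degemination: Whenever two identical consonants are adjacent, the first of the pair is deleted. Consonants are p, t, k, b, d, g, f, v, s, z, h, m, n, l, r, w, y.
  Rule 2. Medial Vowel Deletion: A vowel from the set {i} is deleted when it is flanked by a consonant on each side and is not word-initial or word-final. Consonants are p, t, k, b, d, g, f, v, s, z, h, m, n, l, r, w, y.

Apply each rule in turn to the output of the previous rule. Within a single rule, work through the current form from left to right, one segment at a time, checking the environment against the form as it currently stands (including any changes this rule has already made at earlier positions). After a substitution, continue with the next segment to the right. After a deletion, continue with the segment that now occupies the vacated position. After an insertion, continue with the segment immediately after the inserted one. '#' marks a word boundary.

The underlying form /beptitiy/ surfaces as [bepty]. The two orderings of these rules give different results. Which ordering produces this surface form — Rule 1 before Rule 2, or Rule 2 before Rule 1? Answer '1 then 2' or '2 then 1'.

2 then 1

Order 1 then 2:
  1 Degemination: no change — [beptitiy]
  2 Medial Vowel Deletion: [beptitiy] → [beptty]
  result: [beptty]
Order 2 then 1:
  2 Medial Vowel Deletion: [beptitiy] → [beptty]
  1 Degemination: [beptty] → [bepty]
  result: [bepty]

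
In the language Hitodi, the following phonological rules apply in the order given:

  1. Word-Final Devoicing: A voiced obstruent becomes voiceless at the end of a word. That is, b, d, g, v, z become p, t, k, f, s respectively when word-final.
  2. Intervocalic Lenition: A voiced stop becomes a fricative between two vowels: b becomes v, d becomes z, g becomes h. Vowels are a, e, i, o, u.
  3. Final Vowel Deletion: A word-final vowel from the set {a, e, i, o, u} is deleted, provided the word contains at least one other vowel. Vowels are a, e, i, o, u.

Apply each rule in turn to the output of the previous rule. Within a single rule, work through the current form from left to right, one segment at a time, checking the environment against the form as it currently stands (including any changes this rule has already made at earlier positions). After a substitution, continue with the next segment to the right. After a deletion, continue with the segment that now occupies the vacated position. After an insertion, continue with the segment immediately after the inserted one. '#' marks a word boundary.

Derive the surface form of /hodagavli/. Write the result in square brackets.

[hozahavl]

1 Word-Final Devoicing: no change — [hodagavli]
2 Intervocalic Lenition: [hodagavli] → [hozahavli]
3 Final Vowel Deletion: [hozahavli] → [hozahavl]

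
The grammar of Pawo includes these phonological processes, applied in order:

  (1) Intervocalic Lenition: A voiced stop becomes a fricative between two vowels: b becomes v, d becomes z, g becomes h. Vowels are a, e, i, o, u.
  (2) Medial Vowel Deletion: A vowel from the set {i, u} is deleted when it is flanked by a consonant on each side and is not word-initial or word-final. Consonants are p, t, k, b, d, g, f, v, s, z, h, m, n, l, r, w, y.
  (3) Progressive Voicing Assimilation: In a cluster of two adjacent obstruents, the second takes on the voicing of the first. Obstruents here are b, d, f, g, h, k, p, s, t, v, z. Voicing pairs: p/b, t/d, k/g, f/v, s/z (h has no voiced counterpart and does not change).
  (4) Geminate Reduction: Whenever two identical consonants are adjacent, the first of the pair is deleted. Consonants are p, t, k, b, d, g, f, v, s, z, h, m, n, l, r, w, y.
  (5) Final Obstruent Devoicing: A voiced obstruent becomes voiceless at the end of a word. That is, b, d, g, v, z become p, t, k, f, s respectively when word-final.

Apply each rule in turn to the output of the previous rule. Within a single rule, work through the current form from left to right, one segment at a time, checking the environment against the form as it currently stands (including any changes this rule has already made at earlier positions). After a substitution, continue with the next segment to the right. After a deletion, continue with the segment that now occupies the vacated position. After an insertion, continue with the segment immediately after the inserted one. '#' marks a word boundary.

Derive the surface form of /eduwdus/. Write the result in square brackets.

[ezwds]

(1) Intervocalic Lenition: [eduwdus] → [ezuwdus]
(2) Medial Vowel Deletion: [ezuwdus] → [ezwds]
(3) Progressive Voicing Assimilation: [ezwds] → [ezwdz]
(4) Geminate Reduction: no change — [ezwdz]
(5) Final Obstruent Devoicing: [ezwdz] → [ezwds]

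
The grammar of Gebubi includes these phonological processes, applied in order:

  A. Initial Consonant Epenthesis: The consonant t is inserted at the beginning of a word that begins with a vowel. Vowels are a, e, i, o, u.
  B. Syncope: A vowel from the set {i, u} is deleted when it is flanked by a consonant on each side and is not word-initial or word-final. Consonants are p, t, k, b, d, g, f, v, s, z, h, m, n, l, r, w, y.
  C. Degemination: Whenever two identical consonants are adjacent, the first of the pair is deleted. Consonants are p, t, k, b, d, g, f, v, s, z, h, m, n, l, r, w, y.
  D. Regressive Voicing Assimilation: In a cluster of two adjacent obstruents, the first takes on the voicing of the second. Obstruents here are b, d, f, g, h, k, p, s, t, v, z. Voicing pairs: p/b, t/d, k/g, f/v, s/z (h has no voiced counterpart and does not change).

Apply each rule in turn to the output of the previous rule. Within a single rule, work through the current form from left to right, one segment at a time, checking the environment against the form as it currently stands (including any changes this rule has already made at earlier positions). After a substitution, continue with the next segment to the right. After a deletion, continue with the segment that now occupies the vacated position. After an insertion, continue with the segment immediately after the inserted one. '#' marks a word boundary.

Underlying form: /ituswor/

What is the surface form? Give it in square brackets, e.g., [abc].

A Initial Consonant Epenthesis: [ituswor] → [tituswor]
B Syncope: [tituswor] → [ttswor]
C Degemination: [ttswor] → [tswor]
D Regressive Voicing Assimilation: no change — [tswor]

[tswor]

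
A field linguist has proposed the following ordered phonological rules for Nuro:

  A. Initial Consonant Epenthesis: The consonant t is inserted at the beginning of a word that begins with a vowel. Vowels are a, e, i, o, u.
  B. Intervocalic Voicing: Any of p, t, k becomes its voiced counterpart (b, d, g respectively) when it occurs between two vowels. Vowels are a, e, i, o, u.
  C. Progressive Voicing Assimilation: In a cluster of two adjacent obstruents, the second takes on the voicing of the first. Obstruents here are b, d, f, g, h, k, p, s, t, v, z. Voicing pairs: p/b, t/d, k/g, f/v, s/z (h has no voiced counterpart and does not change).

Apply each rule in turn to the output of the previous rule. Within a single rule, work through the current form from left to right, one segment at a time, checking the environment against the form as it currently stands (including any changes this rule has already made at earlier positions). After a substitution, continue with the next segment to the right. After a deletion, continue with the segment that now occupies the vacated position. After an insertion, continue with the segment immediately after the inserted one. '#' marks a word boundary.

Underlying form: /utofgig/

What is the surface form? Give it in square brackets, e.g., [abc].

[tudofkig]

A Initial Consonant Epenthesis: [utofgig] → [tutofgig]
B Intervocalic Voicing: [tutofgig] → [tudofgig]
C Progressive Voicing Assimilation: [tudofgig] → [tudofkig]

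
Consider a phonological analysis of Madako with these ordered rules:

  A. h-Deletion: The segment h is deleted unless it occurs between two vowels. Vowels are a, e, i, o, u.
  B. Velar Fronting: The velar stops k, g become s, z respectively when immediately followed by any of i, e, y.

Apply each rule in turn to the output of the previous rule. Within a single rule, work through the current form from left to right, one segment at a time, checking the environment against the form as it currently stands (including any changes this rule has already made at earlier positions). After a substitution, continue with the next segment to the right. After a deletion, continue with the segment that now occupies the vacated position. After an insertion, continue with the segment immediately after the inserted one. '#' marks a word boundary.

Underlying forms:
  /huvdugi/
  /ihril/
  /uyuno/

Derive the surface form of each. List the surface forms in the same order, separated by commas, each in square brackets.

/huvdugi/:
  A h-Deletion: [huvdugi] → [uvdugi]
  B Velar Fronting: [uvdugi] → [uvduzi]
/ihril/:
  A h-Deletion: [ihril] → [iril]
  B Velar Fronting: no change — [iril]
/uyuno/:
  A h-Deletion: no change — [uyuno]
  B Velar Fronting: no change — [uyuno]

[uvduzi], [iril], [uyuno]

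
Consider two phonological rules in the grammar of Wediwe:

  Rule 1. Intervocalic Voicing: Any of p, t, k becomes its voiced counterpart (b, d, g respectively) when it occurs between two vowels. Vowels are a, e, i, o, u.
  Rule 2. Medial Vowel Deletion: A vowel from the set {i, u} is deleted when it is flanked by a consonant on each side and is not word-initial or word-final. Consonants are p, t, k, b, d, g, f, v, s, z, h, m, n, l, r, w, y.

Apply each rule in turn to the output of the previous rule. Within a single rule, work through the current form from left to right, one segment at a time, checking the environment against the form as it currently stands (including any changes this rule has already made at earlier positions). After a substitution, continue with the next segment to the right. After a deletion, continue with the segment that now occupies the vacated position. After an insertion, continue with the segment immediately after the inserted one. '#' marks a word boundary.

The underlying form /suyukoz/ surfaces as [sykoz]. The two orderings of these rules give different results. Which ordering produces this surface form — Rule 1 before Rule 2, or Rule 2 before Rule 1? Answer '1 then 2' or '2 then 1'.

2 then 1

Order 1 then 2:
  1 Intervocalic Voicing: [suyukoz] → [suyugoz]
  2 Medial Vowel Deletion: [suyugoz] → [sygoz]
  result: [sygoz]
Order 2 then 1:
  2 Medial Vowel Deletion: [suyukoz] → [sykoz]
  1 Intervocalic Voicing: no change — [sykoz]
  result: [sykoz]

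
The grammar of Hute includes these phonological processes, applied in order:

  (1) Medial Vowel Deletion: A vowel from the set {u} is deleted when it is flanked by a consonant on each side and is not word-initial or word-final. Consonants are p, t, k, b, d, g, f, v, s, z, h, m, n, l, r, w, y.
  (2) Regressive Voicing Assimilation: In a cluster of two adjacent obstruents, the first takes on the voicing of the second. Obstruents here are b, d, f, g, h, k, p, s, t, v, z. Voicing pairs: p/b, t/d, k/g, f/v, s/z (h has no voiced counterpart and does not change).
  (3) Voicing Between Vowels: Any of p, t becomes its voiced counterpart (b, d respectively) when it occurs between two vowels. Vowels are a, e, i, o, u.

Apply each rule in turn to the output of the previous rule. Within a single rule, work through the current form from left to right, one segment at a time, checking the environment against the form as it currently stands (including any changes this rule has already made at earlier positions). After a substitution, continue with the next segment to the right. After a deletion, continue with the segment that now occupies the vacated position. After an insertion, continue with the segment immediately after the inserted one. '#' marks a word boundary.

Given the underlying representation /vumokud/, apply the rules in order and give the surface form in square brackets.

[vmogd]

(1) Medial Vowel Deletion: [vumokud] → [vmokd]
(2) Regressive Voicing Assimilation: [vmokd] → [vmogd]
(3) Voicing Between Vowels: no change — [vmogd]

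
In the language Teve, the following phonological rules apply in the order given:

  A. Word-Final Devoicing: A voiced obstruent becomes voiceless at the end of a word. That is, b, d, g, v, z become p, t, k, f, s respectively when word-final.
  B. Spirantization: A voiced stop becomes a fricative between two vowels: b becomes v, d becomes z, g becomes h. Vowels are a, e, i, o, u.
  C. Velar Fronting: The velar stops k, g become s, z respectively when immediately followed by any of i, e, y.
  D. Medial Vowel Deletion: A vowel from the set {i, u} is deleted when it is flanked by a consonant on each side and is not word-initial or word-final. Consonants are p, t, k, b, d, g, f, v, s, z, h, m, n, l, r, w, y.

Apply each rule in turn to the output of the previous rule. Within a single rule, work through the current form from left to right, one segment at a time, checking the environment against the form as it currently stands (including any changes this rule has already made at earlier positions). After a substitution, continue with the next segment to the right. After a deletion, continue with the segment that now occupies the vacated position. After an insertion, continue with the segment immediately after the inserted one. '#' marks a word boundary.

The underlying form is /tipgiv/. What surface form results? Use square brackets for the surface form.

[tpzf]

A Word-Final Devoicing: [tipgiv] → [tipgif]
B Spirantization: no change — [tipgif]
C Velar Fronting: [tipgif] → [tipzif]
D Medial Vowel Deletion: [tipzif] → [tpzf]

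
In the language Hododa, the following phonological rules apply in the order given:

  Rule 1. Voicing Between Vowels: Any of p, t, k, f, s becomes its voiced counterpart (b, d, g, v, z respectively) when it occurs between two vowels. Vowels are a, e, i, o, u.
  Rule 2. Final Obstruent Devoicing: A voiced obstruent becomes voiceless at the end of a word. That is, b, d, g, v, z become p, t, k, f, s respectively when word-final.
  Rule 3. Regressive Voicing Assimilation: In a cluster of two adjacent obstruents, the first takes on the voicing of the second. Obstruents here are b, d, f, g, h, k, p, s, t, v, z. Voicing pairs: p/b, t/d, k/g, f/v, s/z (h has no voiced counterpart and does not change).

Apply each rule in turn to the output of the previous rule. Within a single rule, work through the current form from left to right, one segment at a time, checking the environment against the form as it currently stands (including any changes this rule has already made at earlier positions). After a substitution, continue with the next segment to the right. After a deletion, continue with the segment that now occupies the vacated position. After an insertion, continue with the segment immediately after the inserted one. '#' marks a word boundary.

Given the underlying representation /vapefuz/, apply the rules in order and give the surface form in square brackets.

Rule 1 Voicing Between Vowels: [vapefuz] → [vabevuz]
Rule 2 Final Obstruent Devoicing: [vabevuz] → [vabevus]
Rule 3 Regressive Voicing Assimilation: no change — [vabevus]

[vabevus]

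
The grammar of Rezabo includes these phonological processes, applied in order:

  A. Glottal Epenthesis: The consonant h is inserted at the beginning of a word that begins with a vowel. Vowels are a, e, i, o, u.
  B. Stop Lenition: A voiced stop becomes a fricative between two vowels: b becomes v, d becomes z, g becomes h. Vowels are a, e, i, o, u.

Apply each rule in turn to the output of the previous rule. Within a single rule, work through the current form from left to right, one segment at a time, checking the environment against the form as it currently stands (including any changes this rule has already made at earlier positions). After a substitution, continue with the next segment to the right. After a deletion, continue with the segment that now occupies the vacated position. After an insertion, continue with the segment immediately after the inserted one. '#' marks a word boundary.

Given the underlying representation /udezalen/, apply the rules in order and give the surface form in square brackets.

[huzezalen]

A Glottal Epenthesis: [udezalen] → [hudezalen]
B Stop Lenition: [hudezalen] → [huzezalen]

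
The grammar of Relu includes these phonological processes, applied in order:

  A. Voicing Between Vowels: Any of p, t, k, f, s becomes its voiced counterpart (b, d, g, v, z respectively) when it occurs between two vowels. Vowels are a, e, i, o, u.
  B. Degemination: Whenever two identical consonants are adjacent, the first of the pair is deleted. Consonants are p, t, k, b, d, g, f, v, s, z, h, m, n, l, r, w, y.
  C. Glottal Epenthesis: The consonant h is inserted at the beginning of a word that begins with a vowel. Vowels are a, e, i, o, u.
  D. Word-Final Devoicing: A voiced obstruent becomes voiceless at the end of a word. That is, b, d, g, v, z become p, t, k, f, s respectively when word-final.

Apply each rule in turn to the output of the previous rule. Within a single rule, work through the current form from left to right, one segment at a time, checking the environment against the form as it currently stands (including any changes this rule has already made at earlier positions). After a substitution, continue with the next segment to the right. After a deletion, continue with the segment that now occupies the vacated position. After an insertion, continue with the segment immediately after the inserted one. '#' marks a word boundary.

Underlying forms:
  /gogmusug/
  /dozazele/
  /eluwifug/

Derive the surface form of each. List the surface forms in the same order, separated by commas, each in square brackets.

/gogmusug/:
  A Voicing Between Vowels: [gogmusug] → [gogmuzug]
  B Degemination: no change — [gogmuzug]
  C Glottal Epenthesis: no change — [gogmuzug]
  D Word-Final Devoicing: [gogmuzug] → [gogmuzuk]
/dozazele/:
  A Voicing Between Vowels: no change — [dozazele]
  B Degemination: no change — [dozazele]
  C Glottal Epenthesis: no change — [dozazele]
  D Word-Final Devoicing: no change — [dozazele]
/eluwifug/:
  A Voicing Between Vowels: [eluwifug] → [eluwivug]
  B Degemination: no change — [eluwivug]
  C Glottal Epenthesis: [eluwivug] → [heluwivug]
  D Word-Final Devoicing: [heluwivug] → [heluwivuk]

[gogmuzuk], [dozazele], [heluwivuk]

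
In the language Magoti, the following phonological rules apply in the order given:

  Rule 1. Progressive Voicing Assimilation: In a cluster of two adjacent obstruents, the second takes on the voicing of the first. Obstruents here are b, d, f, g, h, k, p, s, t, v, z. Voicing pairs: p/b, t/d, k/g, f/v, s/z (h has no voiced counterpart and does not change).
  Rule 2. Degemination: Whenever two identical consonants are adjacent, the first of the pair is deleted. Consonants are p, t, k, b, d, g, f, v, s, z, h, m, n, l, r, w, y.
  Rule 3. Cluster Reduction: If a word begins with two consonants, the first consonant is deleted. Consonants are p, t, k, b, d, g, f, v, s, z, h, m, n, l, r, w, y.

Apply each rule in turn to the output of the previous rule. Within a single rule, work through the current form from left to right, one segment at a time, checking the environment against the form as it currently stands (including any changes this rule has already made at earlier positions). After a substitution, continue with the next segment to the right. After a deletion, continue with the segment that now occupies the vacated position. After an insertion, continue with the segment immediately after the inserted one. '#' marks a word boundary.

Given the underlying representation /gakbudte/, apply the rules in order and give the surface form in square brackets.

Rule 1 Progressive Voicing Assimilation: [gakbudte] → [gakpudde]
Rule 2 Degemination: [gakpudde] → [gakpude]
Rule 3 Cluster Reduction: no change — [gakpude]

[gakpude]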